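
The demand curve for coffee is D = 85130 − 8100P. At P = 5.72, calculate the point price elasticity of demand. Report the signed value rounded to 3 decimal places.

-1.194

dD/dP = −8100. At P = 5.72, D = 85130 − 8100(5.72) = 38798.
Ed = (dD/dP)·(P/D) = −8100 × (5.72/38798) = -1.19418…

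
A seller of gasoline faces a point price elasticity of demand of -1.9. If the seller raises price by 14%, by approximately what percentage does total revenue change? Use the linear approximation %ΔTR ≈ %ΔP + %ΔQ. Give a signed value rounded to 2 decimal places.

%ΔQ ≈ Ed × %ΔP = (-1.9) × (+14%) = -26.6000%
%ΔTR ≈ %ΔP + %ΔQ = (+14%) + (-26.6000%) = -12.6000%

-12.60%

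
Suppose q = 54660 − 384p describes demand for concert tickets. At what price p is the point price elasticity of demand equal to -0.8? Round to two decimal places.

Ed = −384p/(54660 − 384p). Set this equal to -0.8:
384p = 0.8·(54660 − 384p) ⇒ 384p(1 + 0.8) = 0.8·54660
p = 0.8·54660 / (384·1.8) = 63.2638…

63.26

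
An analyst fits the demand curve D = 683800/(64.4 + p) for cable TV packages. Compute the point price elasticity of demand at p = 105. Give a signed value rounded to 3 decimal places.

dD/dp = −683800/(64.4 + p)² = -23.8288. At p = 105, D = 4036.6.
Ed = (dD/dp)·(p/D) = (-23.8288) × (105/4036.6) = -0.61983…

-0.620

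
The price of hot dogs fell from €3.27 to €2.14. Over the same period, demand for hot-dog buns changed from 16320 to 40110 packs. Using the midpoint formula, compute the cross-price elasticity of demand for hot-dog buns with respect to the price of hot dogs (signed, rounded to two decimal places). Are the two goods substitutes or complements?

%ΔQ_{hot-dog buns} = (40110 − 16320)/avg = 23790/28215 = 0.843168…
%ΔP_{hot dogs} = (2.14 − 3.27)/avg = -1.13/2.705 = -0.417744…
E_cross = (23790/28215) / (-1.13/2.705) = -2.0183…
E_cross < 0 ⇒ the goods are complements.

-2.02; complements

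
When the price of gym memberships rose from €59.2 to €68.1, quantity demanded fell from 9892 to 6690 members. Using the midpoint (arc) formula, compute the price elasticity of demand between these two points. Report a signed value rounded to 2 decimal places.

-2.76

%ΔQ = (6690 − 9892) / [(9892 + 6690)/2] = -3202/8291 = -0.386201…
%ΔP = (68.1 − 59.2) / [(59.2 + 68.1)/2] = 8.9/63.65 = 0.139827…
Arc Ed = %ΔQ / %ΔP = (-3202/8291) / (8.9/63.65) = -2.7619…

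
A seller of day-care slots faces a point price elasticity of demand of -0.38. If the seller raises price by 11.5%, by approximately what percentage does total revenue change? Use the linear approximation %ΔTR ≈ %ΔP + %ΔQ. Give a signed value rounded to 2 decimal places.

+7.13%

%ΔQ ≈ Ed × %ΔP = (-0.38) × (+11.5%) = -4.3700%
%ΔTR ≈ %ΔP + %ΔQ = (+11.5%) + (-4.3700%) = +7.1300%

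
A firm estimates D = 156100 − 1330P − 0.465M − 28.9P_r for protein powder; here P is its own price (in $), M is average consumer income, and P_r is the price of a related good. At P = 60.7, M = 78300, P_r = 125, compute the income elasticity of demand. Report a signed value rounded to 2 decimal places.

At the given values, D = 156100 − 1330(60.7) − 0.465(78300) − 28.9(125) = 35347.
∂D/∂M = -0.465.
E = (-0.465) × (78300/35347) = -1.0300…

-1.03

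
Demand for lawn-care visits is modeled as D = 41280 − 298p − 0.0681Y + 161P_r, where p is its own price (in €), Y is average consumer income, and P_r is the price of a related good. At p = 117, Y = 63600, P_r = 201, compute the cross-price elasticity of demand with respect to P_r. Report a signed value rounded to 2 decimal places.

0.94

At the given values, D = 41280 − 298(117) − 0.0681(63600) + 161(201) = 34443.84.
∂D/∂P_r = 161.
E = (161) × (201/34443.84) = 0.9395…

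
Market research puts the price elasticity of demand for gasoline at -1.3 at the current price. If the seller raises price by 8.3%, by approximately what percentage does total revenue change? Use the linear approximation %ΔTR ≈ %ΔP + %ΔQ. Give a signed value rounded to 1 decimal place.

-2.5%

%ΔQ ≈ Ed × %ΔP = (-1.3) × (+8.3%) = -10.7900%
%ΔTR ≈ %ΔP + %ΔQ = (+8.3%) + (-10.7900%) = -2.4900%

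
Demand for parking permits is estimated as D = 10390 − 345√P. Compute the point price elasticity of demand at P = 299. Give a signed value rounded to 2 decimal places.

dD/dP = −345/(2√P) = -9.97593. At P = 299, D = 4424.39.
Ed = (dD/dP)·(P/D) = (-9.97593) × (299/4424.39) = -0.6741…

-0.67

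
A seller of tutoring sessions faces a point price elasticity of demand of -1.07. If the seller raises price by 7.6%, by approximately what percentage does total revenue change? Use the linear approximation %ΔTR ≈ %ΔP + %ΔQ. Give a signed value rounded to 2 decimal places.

%ΔQ ≈ Ed × %ΔP = (-1.07) × (+7.6%) = -8.1320%
%ΔTR ≈ %ΔP + %ΔQ = (+7.6%) + (-8.1320%) = -0.5320%

-0.53%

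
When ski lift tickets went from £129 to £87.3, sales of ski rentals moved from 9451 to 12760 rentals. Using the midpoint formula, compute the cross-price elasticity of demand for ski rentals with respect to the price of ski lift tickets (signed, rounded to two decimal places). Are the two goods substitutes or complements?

-0.77; complements

%ΔQ_{ski rentals} = (12760 − 9451)/avg = 3309/11105.5 = 0.297960…
%ΔP_{ski lift tickets} = (87.3 − 129)/avg = -41.7/108.15 = -0.385575…
E_cross = (3309/11105.5) / (-41.7/108.15) = -0.7727…
E_cross < 0 ⇒ the goods are complements.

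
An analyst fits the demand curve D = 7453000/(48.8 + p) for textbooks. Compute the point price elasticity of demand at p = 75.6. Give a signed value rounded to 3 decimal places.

-0.608

dD/dp = −7453000/(48.8 + p)² = -481.604. At p = 75.6, D = 59911.6.
Ed = (dD/dp)·(p/D) = (-481.604) × (75.6/59911.6) = -0.60771…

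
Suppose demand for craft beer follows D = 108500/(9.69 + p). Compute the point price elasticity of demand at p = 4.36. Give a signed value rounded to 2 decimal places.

-0.31

dD/dp = −108500/(9.69 + p)² = -549.638. At p = 4.36, D = 7722.42.
Ed = (dD/dp)·(p/D) = (-549.638) × (4.36/7722.42) = -0.3103…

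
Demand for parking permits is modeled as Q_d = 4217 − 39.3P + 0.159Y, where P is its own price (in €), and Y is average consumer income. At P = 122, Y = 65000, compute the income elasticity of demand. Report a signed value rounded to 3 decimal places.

At the given values, Q_d = 4217 − 39.3(122) + 0.159(65000) = 9757.4.
∂Q_d/∂Y = 0.159.
E = (0.159) × (65000/9757.4) = 1.05919…

1.059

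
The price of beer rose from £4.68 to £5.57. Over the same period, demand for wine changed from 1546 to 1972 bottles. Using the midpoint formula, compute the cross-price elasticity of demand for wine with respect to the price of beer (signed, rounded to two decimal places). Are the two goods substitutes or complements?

%ΔQ_{wine} = (1972 − 1546)/avg = 426/1759 = 0.242183…
%ΔP_{beer} = (5.57 − 4.68)/avg = 0.89/5.125 = 0.173658…
E_cross = (426/1759) / (0.89/5.125) = 1.3945…
E_cross > 0 ⇒ the goods are substitutes.

1.39; substitutes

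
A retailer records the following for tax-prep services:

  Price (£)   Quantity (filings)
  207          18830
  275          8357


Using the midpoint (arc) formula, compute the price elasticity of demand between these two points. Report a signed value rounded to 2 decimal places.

-2.73

%ΔQ = (8357 − 18830) / [(18830 + 8357)/2] = -10473/13593.5 = -0.770441…
%ΔP = (275 − 207) / [(207 + 275)/2] = 68/241 = 0.282157…
Arc Ed = %ΔQ / %ΔP = (-10473/13593.5) / (68/241) = -2.7305…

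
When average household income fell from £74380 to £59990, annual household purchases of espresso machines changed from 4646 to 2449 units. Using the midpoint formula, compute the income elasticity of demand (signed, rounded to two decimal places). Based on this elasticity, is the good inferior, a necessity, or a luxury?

2.89; luxury

%ΔQ = (2449 − 4646)/[( 4646 + 2449)/2] = -2197/3547.5 = -0.619309…
%ΔIncome = (59990 − 74380)/[( 74380 + 59990)/2] = -14390/67185 = -0.214184…
E_income = (-2197/3547.5) / (-14390/67185) = 2.8914…
E_income > 1 ⇒ normal good, luxury.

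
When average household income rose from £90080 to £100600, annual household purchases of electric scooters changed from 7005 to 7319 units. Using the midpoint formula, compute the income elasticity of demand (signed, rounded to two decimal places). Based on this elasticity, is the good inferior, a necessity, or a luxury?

%ΔQ = (7319 − 7005)/[( 7005 + 7319)/2] = 314/7162 = 0.043842…
%ΔIncome = (100600 − 90080)/[( 90080 + 100600)/2] = 10520/95340 = 0.110341…
E_income = (314/7162) / (10520/95340) = 0.3973…
0 < E_income < 1 ⇒ normal good, necessity.

0.40; necessity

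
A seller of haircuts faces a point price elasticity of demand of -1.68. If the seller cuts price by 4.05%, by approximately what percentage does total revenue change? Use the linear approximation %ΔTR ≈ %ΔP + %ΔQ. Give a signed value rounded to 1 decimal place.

+2.8%

%ΔQ ≈ Ed × %ΔP = (-1.68) × (-4.05%) = +6.8040%
%ΔTR ≈ %ΔP + %ΔQ = (-4.05%) + (+6.8040%) = +2.7540%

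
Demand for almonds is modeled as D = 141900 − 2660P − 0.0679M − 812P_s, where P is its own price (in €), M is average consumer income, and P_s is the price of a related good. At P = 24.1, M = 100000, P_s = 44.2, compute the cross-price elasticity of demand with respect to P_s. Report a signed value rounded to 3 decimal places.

-1.022

At the given values, D = 141900 − 2660(24.1) − 0.0679(100000) − 812(44.2) = 35113.6.
∂D/∂P_s = -812.
E = (-812) × (44.2/35113.6) = -1.02212…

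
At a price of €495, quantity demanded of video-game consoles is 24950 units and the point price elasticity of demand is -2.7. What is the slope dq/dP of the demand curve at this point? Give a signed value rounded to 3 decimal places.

-136.091

Ed = (dq/dP)·(P/q) ⇒ dq/dP = Ed·q/P = (-2.7)·24950/495 = -136.09090…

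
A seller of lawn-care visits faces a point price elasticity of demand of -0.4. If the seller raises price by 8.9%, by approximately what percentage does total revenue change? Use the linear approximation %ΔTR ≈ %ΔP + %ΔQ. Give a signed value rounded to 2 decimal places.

+5.34%

%ΔQ ≈ Ed × %ΔP = (-0.4) × (+8.9%) = -3.5600%
%ΔTR ≈ %ΔP + %ΔQ = (+8.9%) + (-3.5600%) = +5.3400%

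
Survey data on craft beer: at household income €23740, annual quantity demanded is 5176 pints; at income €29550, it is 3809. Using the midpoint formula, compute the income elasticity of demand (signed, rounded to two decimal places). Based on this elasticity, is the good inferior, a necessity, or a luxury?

%ΔQ = (3809 − 5176)/[( 5176 + 3809)/2] = -1367/4492.5 = -0.304284…
%ΔIncome = (29550 − 23740)/[( 23740 + 29550)/2] = 5810/26645 = 0.218052…
E_income = (-1367/4492.5) / (5810/26645) = -1.3954…
E_income < 0 ⇒ inferior good.

-1.40; inferior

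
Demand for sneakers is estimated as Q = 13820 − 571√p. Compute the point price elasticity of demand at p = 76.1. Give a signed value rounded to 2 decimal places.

dQ/dp = −571/(2√p) = -32.7276. At p = 76.1, Q = 8838.86.
Ed = (dQ/dp)·(p/Q) = (-32.7276) × (76.1/8838.86) = -0.2817…

-0.28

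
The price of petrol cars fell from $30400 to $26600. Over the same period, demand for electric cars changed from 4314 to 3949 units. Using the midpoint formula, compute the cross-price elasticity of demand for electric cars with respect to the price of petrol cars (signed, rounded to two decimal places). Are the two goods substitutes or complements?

0.66; substitutes

%ΔQ_{electric cars} = (3949 − 4314)/avg = -365/4131.5 = -0.088345…
%ΔP_{petrol cars} = (26600 − 30400)/avg = -3800/28500 = -0.133333…
E_cross = (-365/4131.5) / (-3800/28500) = 0.6625…
E_cross > 0 ⇒ the goods are substitutes.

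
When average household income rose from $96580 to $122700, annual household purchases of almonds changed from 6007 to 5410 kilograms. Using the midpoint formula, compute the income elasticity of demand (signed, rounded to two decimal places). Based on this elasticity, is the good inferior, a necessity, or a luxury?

-0.44; inferior

%ΔQ = (5410 − 6007)/[( 6007 + 5410)/2] = -597/5708.5 = -0.104580…
%ΔIncome = (122700 − 96580)/[( 96580 + 122700)/2] = 26120/109640 = 0.238234…
E_income = (-597/5708.5) / (26120/109640) = -0.4389…
E_income < 0 ⇒ inferior good.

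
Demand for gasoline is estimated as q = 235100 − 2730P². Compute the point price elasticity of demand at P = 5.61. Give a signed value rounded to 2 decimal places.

dq/dP = −2·2730·P = -30630.6. At P = 5.61, q = 149181.167.
Ed = (dq/dP)·(P/q) = (-30630.6) × (5.61/149181.167) = -1.1518…

-1.15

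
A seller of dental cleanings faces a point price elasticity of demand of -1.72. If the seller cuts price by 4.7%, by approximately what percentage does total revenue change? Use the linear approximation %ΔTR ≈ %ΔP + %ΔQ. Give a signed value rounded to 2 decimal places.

%ΔQ ≈ Ed × %ΔP = (-1.72) × (-4.7%) = +8.0840%
%ΔTR ≈ %ΔP + %ΔQ = (-4.7%) + (+8.0840%) = +3.3840%

+3.38%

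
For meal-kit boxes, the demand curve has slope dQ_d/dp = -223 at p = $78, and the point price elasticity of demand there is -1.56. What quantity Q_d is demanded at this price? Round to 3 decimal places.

11150.000

Ed = (dQ_d/dp)·(p/Q_d) ⇒ Q_d = (dQ_d/dp)·p/Ed = (-223)·78/(-1.56) = 11150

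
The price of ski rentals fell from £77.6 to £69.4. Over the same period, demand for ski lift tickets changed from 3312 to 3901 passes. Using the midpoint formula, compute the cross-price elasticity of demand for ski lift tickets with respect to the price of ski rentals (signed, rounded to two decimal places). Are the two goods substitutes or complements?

-1.46; complements

%ΔQ_{ski lift tickets} = (3901 − 3312)/avg = 589/3606.5 = 0.163316…
%ΔP_{ski rentals} = (69.4 − 77.6)/avg = -8.2/73.5 = -0.111564…
E_cross = (589/3606.5) / (-8.2/73.5) = -1.4638…
E_cross < 0 ⇒ the goods are complements.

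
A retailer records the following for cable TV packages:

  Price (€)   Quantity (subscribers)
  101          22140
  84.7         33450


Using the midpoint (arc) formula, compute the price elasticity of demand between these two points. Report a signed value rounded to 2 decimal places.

-2.32

%ΔQ = (33450 − 22140) / [(22140 + 33450)/2] = 11310/27795 = 0.406907…
%ΔP = (84.7 − 101) / [(101 + 84.7)/2] = -16.3/92.85 = -0.175551…
Arc Ed = %ΔQ / %ΔP = (11310/27795) / (-16.3/92.85) = -2.3178…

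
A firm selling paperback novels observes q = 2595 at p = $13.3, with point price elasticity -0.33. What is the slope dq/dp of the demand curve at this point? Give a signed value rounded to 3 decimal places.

-64.387

Ed = (dq/dp)·(p/q) ⇒ dq/dp = Ed·q/p = (-0.33)·2595/13.3 = -64.38721…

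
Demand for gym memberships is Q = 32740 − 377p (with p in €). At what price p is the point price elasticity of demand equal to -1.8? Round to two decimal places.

Ed = −377p/(32740 − 377p). Set this equal to -1.8:
377p = 1.8·(32740 − 377p) ⇒ 377p(1 + 1.8) = 1.8·32740
p = 1.8·32740 / (377·2.8) = 55.8279…

55.83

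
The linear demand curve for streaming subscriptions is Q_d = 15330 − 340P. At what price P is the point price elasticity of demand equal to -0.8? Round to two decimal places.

20.04

Ed = −340P/(15330 − 340P). Set this equal to -0.8:
340P = 0.8·(15330 − 340P) ⇒ 340P(1 + 0.8) = 0.8·15330
P = 0.8·15330 / (340·1.8) = 20.0392…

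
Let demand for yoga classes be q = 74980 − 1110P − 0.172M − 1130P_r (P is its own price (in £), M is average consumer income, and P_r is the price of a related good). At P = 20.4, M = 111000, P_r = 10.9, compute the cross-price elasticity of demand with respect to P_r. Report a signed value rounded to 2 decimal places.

-0.59

At the given values, q = 74980 − 1110(20.4) − 0.172(111000) − 1130(10.9) = 20927.
∂q/∂P_r = -1130.
E = (-1130) × (10.9/20927) = -0.5885…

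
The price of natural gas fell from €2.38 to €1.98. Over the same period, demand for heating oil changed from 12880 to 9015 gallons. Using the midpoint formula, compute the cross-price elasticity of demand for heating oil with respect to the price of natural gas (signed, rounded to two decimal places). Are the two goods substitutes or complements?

1.92; substitutes

%ΔQ_{heating oil} = (9015 − 12880)/avg = -3865/10947.5 = -0.353048…
%ΔP_{natural gas} = (1.98 − 2.38)/avg = -0.4/2.18 = -0.183486…
E_cross = (-3865/10947.5) / (-0.4/2.18) = 1.9241…
E_cross > 0 ⇒ the goods are substitutes.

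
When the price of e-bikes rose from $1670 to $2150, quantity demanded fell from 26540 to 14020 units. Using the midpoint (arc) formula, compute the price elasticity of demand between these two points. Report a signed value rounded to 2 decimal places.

%ΔQ = (14020 − 26540) / [(26540 + 14020)/2] = -12520/20280 = -0.617357…
%ΔP = (2150 − 1670) / [(1670 + 2150)/2] = 480/1910 = 0.251308…
Arc Ed = %ΔQ / %ΔP = (-12520/20280) / (480/1910) = -2.4565…

-2.46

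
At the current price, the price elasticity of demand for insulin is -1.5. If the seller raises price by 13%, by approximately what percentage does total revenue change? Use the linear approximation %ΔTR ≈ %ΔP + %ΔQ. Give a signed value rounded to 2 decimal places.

-6.50%

%ΔQ ≈ Ed × %ΔP = (-1.5) × (+13%) = -19.5000%
%ΔTR ≈ %ΔP + %ΔQ = (+13%) + (-19.5000%) = -6.5000%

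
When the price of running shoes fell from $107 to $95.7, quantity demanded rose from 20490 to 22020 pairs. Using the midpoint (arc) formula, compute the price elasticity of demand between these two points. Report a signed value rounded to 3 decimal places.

-0.646

%ΔQ = (22020 − 20490) / [(20490 + 22020)/2] = 1530/21255 = 0.071983…
%ΔP = (95.7 − 107) / [(107 + 95.7)/2] = -11.3/101.35 = -0.111494…
Arc Ed = %ΔQ / %ΔP = (1530/21255) / (-11.3/101.35) = -0.64561…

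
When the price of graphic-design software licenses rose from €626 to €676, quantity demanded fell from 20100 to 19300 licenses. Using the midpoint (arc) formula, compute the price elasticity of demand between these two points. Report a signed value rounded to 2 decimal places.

-0.53

%ΔQ = (19300 − 20100) / [(20100 + 19300)/2] = -800/19700 = -0.040609…
%ΔP = (676 − 626) / [(626 + 676)/2] = 50/651 = 0.076804…
Arc Ed = %ΔQ / %ΔP = (-800/19700) / (50/651) = -0.5287…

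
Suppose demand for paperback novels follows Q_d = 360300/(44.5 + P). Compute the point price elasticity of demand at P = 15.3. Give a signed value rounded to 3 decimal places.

dQ_d/dP = −360300/(44.5 + P)² = -100.754. At P = 15.3, Q_d = 6025.08.
Ed = (dQ_d/dP)·(P/Q_d) = (-100.754) × (15.3/6025.08) = -0.25585…

-0.256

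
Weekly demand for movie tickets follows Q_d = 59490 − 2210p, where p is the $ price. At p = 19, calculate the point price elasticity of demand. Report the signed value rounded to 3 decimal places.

-2.399

dQ_d/dp = −2210. At p = 19, Q_d = 59490 − 2210(19) = 17500.
Ed = (dQ_d/dp)·(p/Q_d) = −2210 × (19/17500) = -2.39942…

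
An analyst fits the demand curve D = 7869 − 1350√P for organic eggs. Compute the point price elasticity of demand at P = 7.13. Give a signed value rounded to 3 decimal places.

dD/dP = −1350/(2√P) = -252.789. At P = 7.13, D = 4264.22.
Ed = (dD/dP)·(P/D) = (-252.789) × (7.13/4264.22) = -0.42267…

-0.423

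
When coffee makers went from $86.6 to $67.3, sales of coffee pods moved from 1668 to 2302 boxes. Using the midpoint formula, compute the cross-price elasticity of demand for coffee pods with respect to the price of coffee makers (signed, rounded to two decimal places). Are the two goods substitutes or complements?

%ΔQ_{coffee pods} = (2302 − 1668)/avg = 634/1985 = 0.319395…
%ΔP_{coffee makers} = (67.3 − 86.6)/avg = -19.3/76.95 = -0.250812…
E_cross = (634/1985) / (-19.3/76.95) = -1.2734…
E_cross < 0 ⇒ the goods are complements.

-1.27; complements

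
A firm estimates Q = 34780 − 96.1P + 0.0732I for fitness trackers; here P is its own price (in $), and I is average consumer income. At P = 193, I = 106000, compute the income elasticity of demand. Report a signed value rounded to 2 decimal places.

0.32

At the given values, Q = 34780 − 96.1(193) + 0.0732(106000) = 23991.9.
∂Q/∂I = 0.0732.
E = (0.0732) × (106000/23991.9) = 0.3234…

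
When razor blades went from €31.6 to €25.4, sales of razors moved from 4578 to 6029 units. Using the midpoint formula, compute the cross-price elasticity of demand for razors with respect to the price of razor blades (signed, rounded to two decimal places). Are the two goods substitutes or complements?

%ΔQ_{razors} = (6029 − 4578)/avg = 1451/5303.5 = 0.273592…
%ΔP_{razor blades} = (25.4 − 31.6)/avg = -6.2/28.5 = -0.217543…
E_cross = (1451/5303.5) / (-6.2/28.5) = -1.2576…
E_cross < 0 ⇒ the goods are complements.

-1.26; complements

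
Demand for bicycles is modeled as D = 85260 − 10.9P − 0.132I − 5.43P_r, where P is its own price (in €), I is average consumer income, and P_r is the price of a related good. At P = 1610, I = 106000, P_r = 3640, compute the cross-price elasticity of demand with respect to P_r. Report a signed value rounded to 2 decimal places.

At the given values, D = 85260 − 10.9(1610) − 0.132(106000) − 5.43(3640) = 33953.8.
∂D/∂P_r = -5.43.
E = (-5.43) × (3640/33953.8) = -0.5821…

-0.58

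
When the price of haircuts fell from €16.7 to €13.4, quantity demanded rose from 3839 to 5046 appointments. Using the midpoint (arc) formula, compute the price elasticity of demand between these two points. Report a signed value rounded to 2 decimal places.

-1.24

%ΔQ = (5046 − 3839) / [(3839 + 5046)/2] = 1207/4442.5 = 0.271693…
%ΔP = (13.4 − 16.7) / [(16.7 + 13.4)/2] = -3.3/15.05 = -0.219269…
Arc Ed = %ΔQ / %ΔP = (1207/4442.5) / (-3.3/15.05) = -1.2390…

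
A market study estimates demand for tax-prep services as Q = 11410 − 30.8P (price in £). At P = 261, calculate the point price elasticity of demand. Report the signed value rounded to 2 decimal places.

-2.38

dQ/dP = −30.8. At P = 261, Q = 11410 − 30.8(261) = 3371.2.
Ed = (dQ/dP)·(P/Q) = −30.8 × (261/3371.2) = -2.3845…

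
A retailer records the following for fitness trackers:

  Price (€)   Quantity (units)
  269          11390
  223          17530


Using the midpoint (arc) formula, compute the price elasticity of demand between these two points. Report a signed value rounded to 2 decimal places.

-2.27

%ΔQ = (17530 − 11390) / [(11390 + 17530)/2] = 6140/14460 = 0.424619…
%ΔP = (223 − 269) / [(269 + 223)/2] = -46/246 = -0.186991…
Arc Ed = %ΔQ / %ΔP = (6140/14460) / (-46/246) = -2.2707…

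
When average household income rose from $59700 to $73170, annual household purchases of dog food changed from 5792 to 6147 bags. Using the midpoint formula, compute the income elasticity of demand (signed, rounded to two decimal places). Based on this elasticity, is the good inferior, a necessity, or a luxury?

%ΔQ = (6147 − 5792)/[( 5792 + 6147)/2] = 355/5969.5 = 0.059468…
%ΔIncome = (73170 − 59700)/[( 59700 + 73170)/2] = 13470/66435 = 0.202754…
E_income = (355/5969.5) / (13470/66435) = 0.2933…
0 < E_income < 1 ⇒ normal good, necessity.

0.29; necessity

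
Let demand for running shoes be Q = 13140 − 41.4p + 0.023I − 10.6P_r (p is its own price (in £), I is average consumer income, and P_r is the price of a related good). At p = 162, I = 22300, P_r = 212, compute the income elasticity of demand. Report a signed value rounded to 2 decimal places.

At the given values, Q = 13140 − 41.4(162) + 0.023(22300) − 10.6(212) = 4698.9.
∂Q/∂I = 0.023.
E = (0.023) × (22300/4698.9) = 0.1091…

0.11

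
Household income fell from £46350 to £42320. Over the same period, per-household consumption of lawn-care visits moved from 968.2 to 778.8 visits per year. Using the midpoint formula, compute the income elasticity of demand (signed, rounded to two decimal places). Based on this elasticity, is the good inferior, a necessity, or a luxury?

2.39; luxury

%ΔQ = (778.8 − 968.2)/[( 968.2 + 778.8)/2] = -189.4/873.5 = -0.216828…
%ΔIncome = (42320 − 46350)/[( 46350 + 42320)/2] = -4030/44335 = -0.090898…
E_income = (-189.4/873.5) / (-4030/44335) = 2.3853…
E_income > 1 ⇒ normal good, luxury.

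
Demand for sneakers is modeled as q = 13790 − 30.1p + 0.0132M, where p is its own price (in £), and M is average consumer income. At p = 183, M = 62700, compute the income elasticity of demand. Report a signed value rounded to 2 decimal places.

At the given values, q = 13790 − 30.1(183) + 0.0132(62700) = 9109.34.
∂q/∂M = 0.0132.
E = (0.0132) × (62700/9109.34) = 0.0908…

0.09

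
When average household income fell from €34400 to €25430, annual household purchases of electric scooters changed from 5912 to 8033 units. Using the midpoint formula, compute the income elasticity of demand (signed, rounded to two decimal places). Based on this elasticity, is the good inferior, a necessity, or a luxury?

-1.01; inferior

%ΔQ = (8033 − 5912)/[( 5912 + 8033)/2] = 2121/6972.5 = 0.304195…
%ΔIncome = (25430 − 34400)/[( 34400 + 25430)/2] = -8970/29915 = -0.299849…
E_income = (2121/6972.5) / (-8970/29915) = -1.0144…
E_income < 0 ⇒ inferior good.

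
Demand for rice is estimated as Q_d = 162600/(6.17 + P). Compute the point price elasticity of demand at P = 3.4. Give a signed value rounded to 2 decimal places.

-0.36

dQ_d/dP = −162600/(6.17 + P)² = -1775.4. At P = 3.4, Q_d = 16990.6.
Ed = (dQ_d/dP)·(P/Q_d) = (-1775.4) × (3.4/16990.6) = -0.3552…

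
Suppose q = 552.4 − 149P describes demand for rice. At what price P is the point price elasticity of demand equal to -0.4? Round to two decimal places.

1.06

Ed = −149P/(552.4 − 149P). Set this equal to -0.4:
149P = 0.4·(552.4 − 149P) ⇒ 149P(1 + 0.4) = 0.4·552.4
P = 0.4·552.4 / (149·1.4) = 1.0592…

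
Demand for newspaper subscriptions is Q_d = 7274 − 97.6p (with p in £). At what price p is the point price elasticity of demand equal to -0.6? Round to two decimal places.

Ed = −97.6p/(7274 − 97.6p). Set this equal to -0.6:
97.6p = 0.6·(7274 − 97.6p) ⇒ 97.6p(1 + 0.6) = 0.6·7274
p = 0.6·7274 / (97.6·1.6) = 27.9482…

27.95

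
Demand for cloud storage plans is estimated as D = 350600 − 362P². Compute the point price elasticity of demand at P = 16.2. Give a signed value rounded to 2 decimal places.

dD/dP = −2·362·P = -11728.8. At P = 16.2, D = 255596.72.
Ed = (dD/dP)·(P/D) = (-11728.8) × (16.2/255596.72) = -0.7433…

-0.74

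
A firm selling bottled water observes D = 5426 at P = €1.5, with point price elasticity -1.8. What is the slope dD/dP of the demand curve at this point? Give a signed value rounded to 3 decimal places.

Ed = (dD/dP)·(P/D) ⇒ dD/dP = Ed·D/P = (-1.8)·5426/1.5 = -6511.2

-6511.200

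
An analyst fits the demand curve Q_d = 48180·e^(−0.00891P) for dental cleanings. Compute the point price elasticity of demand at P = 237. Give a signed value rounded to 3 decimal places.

dQ_d/dP = −0.00891·Q_d = -51.9587. At P = 237, Q_d = 5831.5.
Ed = (dQ_d/dP)·(P/Q_d) = (-51.9587) × (237/5831.5) = -2.11167

-2.112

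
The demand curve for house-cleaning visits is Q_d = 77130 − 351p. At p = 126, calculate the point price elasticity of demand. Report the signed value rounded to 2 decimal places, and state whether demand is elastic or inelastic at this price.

dQ_d/dp = −351. At p = 126, Q_d = 77130 − 351(126) = 32904.
Ed = (dQ_d/dp)·(p/Q_d) = −351 × (126/32904) = -1.3440…
|Ed| = 1.34 > 1, so demand is elastic.

-1.34; elastic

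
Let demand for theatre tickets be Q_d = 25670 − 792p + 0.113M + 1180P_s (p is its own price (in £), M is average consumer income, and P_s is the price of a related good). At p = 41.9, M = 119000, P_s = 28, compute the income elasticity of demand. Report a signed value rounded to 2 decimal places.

At the given values, Q_d = 25670 − 792(41.9) + 0.113(119000) + 1180(28) = 38972.2.
∂Q_d/∂M = 0.113.
E = (0.113) × (119000/38972.2) = 0.3450…

0.35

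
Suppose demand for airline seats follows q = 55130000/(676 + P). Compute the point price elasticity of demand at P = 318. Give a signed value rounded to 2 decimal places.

dq/dP = −55130000/(676 + P)² = -55.7976. At P = 318, q = 55462.8.
Ed = (dq/dP)·(P/q) = (-55.7976) × (318/55462.8) = -0.3199…

-0.32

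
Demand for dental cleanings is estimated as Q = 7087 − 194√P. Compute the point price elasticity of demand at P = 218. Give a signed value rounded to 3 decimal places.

dQ/dP = −194/(2√P) = -6.56967. At P = 218, Q = 4222.62.
Ed = (dQ/dP)·(P/Q) = (-6.56967) × (218/4222.62) = -0.33917…

-0.339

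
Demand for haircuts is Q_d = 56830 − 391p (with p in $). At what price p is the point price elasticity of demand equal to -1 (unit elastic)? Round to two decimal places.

72.67

Ed = −391p/(56830 − 391p). Set this equal to -1:
391p = 1·(56830 − 391p) ⇒ 391p(1 + 1) = 1·56830
p = 1·56830 / (391·2) = 72.6726…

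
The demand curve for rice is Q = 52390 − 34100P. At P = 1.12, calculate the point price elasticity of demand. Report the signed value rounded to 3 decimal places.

dQ/dP = −34100. At P = 1.12, Q = 52390 − 34100(1.12) = 14198.
Ed = (dQ/dP)·(P/Q) = −34100 × (1.12/14198) = -2.68995…

-2.690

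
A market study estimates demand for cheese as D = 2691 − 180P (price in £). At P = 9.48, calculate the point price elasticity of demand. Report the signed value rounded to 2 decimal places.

-1.73

dD/dP = −180. At P = 9.48, D = 2691 − 180(9.48) = 984.6.
Ed = (dD/dP)·(P/D) = −180 × (9.48/984.6) = -1.7330…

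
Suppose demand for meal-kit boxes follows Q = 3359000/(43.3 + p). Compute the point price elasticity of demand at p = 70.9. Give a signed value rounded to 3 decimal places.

dQ/dp = −3359000/(43.3 + p)² = -257.56. At p = 70.9, Q = 29413.3.
Ed = (dQ/dp)·(p/Q) = (-257.56) × (70.9/29413.3) = -0.62084…

-0.621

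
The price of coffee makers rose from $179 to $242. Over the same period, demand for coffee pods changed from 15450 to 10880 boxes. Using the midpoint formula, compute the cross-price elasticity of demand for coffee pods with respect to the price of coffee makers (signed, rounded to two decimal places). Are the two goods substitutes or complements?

%ΔQ_{coffee pods} = (10880 − 15450)/avg = -4570/13165 = -0.347132…
%ΔP_{coffee makers} = (242 − 179)/avg = 63/210.5 = 0.299287…
E_cross = (-4570/13165) / (63/210.5) = -1.1598…
E_cross < 0 ⇒ the goods are complements.

-1.16; complements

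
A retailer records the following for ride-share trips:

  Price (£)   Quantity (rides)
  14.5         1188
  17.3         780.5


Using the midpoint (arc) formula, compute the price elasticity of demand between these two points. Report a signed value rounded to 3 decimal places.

%ΔQ = (780.5 − 1188) / [(1188 + 780.5)/2] = -407.5/984.25 = -0.414020…
%ΔP = (17.3 − 14.5) / [(14.5 + 17.3)/2] = 2.8/15.9 = 0.176100…
Arc Ed = %ΔQ / %ΔP = (-407.5/984.25) / (2.8/15.9) = -2.35104…

-2.351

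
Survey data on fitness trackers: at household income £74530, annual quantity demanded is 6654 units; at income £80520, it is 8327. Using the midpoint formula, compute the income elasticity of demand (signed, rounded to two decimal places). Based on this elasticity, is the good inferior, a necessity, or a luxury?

2.89; luxury

%ΔQ = (8327 − 6654)/[( 6654 + 8327)/2] = 1673/7490.5 = 0.223349…
%ΔIncome = (80520 − 74530)/[( 74530 + 80520)/2] = 5990/77525 = 0.077265…
E_income = (1673/7490.5) / (5990/77525) = 2.8906…
E_income > 1 ⇒ normal good, luxury.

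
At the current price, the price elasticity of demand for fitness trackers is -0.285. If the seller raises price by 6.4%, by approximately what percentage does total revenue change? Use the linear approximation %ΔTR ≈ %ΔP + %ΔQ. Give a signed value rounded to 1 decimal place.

%ΔQ ≈ Ed × %ΔP = (-0.285) × (+6.4%) = -1.8240%
%ΔTR ≈ %ΔP + %ΔQ = (+6.4%) + (-1.8240%) = +4.5760%

+4.6%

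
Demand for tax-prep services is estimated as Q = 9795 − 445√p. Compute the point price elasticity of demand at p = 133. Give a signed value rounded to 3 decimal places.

dQ/dp = −445/(2√p) = -19.2932. At p = 133, Q = 4663.01.
Ed = (dQ/dp)·(p/Q) = (-19.2932) × (133/4663.01) = -0.55028…

-0.550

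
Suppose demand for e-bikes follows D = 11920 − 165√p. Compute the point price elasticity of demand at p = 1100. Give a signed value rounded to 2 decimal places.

dD/dp = −165/(2√p) = -2.48747. At p = 1100, D = 6447.57.
Ed = (dD/dp)·(p/D) = (-2.48747) × (1100/6447.57) = -0.4243…

-0.42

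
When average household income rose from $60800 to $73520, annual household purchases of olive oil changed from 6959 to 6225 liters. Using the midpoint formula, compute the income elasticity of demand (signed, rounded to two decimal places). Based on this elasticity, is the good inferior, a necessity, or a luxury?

%ΔQ = (6225 − 6959)/[( 6959 + 6225)/2] = -734/6592 = -0.111347…
%ΔIncome = (73520 − 60800)/[( 60800 + 73520)/2] = 12720/67160 = 0.189398…
E_income = (-734/6592) / (12720/67160) = -0.5878…
E_income < 0 ⇒ inferior good.

-0.59; inferior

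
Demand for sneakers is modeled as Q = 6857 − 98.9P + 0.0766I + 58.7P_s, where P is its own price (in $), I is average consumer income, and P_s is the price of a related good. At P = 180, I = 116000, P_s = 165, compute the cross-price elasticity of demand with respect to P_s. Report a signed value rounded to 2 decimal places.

At the given values, Q = 6857 − 98.9(180) + 0.0766(116000) + 58.7(165) = 7626.1.
∂Q/∂P_s = 58.7.
E = (58.7) × (165/7626.1) = 1.2700…

1.27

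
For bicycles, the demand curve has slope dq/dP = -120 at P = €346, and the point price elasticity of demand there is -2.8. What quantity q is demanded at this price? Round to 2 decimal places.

14828.57

Ed = (dq/dP)·(P/q) ⇒ q = (dq/dP)·P/Ed = (-120)·346/(-2.8) = 14828.5714…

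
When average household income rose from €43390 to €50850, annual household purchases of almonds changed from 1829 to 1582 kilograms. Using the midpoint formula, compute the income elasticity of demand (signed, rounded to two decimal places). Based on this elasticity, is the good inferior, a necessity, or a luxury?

-0.91; inferior

%ΔQ = (1582 − 1829)/[( 1829 + 1582)/2] = -247/1705.5 = -0.144825…
%ΔIncome = (50850 − 43390)/[( 43390 + 50850)/2] = 7460/47120 = 0.158319…
E_income = (-247/1705.5) / (7460/47120) = -0.9147…
E_income < 0 ⇒ inferior good.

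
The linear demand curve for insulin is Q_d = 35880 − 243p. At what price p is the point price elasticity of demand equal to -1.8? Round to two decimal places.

Ed = −243p/(35880 − 243p). Set this equal to -1.8:
243p = 1.8·(35880 − 243p) ⇒ 243p(1 + 1.8) = 1.8·35880
p = 1.8·35880 / (243·2.8) = 94.9206…

94.92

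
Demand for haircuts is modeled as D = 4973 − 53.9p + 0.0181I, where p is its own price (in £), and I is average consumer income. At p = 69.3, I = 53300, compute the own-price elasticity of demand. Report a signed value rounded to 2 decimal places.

At the given values, D = 4973 − 53.9(69.3) + 0.0181(53300) = 2202.46.
∂D/∂p = −53.9.
E = (-53.9) × (69.3/2202.46) = -1.6959…

-1.70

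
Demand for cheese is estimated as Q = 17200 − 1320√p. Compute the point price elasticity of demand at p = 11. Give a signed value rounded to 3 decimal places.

-0.171

dQ/dp = −1320/(2√p) = -198.997. At p = 11, Q = 12822.1.
Ed = (dQ/dp)·(p/Q) = (-198.997) × (11/12822.1) = -0.17071…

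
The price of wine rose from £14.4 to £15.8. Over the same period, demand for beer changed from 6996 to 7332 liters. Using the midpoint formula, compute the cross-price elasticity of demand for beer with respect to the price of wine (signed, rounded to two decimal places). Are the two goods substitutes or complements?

0.51; substitutes

%ΔQ_{beer} = (7332 − 6996)/avg = 336/7164 = 0.046901…
%ΔP_{wine} = (15.8 − 14.4)/avg = 1.4/15.1 = 0.092715…
E_cross = (336/7164) / (1.4/15.1) = 0.5058…
E_cross > 0 ⇒ the goods are substitutes.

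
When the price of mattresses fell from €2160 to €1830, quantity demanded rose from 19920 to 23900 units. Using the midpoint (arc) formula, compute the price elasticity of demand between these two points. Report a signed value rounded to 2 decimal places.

-1.10

%ΔQ = (23900 − 19920) / [(19920 + 23900)/2] = 3980/21910 = 0.181652…
%ΔP = (1830 − 2160) / [(2160 + 1830)/2] = -330/1995 = -0.165413…
Arc Ed = %ΔQ / %ΔP = (3980/21910) / (-330/1995) = -1.0981…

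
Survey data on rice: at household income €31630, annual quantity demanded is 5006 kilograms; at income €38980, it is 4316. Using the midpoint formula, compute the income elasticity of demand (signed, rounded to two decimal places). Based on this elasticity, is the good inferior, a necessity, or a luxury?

-0.71; inferior

%ΔQ = (4316 − 5006)/[( 5006 + 4316)/2] = -690/4661 = -0.148036…
%ΔIncome = (38980 − 31630)/[( 31630 + 38980)/2] = 7350/35305 = 0.208185…
E_income = (-690/4661) / (7350/35305) = -0.7110…
E_income < 0 ⇒ inferior good.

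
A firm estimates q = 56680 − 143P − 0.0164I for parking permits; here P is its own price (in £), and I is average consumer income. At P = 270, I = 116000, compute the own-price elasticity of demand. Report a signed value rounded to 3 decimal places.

-2.388

At the given values, q = 56680 − 143(270) − 0.0164(116000) = 16167.6.
∂q/∂P = −143.
E = (-143) × (270/16167.6) = -2.38810…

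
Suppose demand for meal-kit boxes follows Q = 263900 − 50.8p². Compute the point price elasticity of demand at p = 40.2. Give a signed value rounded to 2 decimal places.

dQ/dp = −2·50.8·p = -4084.32. At p = 40.2, Q = 181805.168.
Ed = (dQ/dp)·(p/Q) = (-4084.32) × (40.2/181805.168) = -0.9031…

-0.90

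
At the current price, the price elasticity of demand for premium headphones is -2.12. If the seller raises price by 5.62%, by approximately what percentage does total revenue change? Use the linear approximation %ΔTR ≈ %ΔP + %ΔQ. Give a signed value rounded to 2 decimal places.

-6.29%

%ΔQ ≈ Ed × %ΔP = (-2.12) × (+5.62%) = -11.9144%
%ΔTR ≈ %ΔP + %ΔQ = (+5.62%) + (-11.9144%) = -6.2944%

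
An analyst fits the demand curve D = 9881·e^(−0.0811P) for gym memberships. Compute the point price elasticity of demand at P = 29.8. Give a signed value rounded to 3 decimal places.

dD/dP = −0.0811·D = -71.4871. At P = 29.8, D = 881.468.
Ed = (dD/dP)·(P/D) = (-71.4871) × (29.8/881.468) = -2.41678

-2.417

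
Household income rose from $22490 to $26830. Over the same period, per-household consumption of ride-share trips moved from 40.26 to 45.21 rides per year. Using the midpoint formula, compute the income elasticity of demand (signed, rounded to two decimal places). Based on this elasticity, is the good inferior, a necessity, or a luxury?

%ΔQ = (45.21 − 40.26)/[( 40.26 + 45.21)/2] = 4.95/42.735 = 0.115830…
%ΔIncome = (26830 − 22490)/[( 22490 + 26830)/2] = 4340/24660 = 0.175993…
E_income = (4.95/42.735) / (4340/24660) = 0.6581…
0 < E_income < 1 ⇒ normal good, necessity.

0.66; necessity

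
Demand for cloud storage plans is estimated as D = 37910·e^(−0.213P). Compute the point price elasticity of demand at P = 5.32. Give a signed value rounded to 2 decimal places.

dD/dP = −0.213·D = -2600.21. At P = 5.32, D = 12207.6.
Ed = (dD/dP)·(P/D) = (-2600.21) × (5.32/12207.6) = -1.1331…

-1.13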